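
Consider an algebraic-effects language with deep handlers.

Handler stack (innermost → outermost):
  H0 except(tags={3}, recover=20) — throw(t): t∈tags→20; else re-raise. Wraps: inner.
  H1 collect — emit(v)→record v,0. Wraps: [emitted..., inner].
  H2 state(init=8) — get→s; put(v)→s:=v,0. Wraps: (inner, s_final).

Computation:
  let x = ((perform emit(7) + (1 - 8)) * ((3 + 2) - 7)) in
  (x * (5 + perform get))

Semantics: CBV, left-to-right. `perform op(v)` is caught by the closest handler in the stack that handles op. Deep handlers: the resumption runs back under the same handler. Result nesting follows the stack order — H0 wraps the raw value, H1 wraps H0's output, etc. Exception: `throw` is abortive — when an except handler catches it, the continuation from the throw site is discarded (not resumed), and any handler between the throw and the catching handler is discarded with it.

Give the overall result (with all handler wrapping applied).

Step-by-step:
emit(7) @ H1 ⇒ out+=7
get @ H2 ⇒ 8
H0 returns 182
H1 returns [7, 182]
H2 returns ([7, 182], 8)
= ([7, 182], 8)

Answer: ([7, 182], 8)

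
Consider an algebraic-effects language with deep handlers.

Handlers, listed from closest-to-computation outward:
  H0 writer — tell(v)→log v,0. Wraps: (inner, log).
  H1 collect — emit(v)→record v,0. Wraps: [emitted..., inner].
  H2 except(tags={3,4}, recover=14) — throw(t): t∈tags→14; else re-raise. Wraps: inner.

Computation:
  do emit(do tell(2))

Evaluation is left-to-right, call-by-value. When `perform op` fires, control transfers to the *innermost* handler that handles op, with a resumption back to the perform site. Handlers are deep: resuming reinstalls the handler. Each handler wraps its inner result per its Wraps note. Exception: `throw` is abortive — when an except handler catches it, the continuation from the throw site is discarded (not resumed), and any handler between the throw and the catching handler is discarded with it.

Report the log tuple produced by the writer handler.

Step-by-step:
tell(2) @ H0 ⇒ log+=2
emit(0) @ H1 ⇒ out+=0
H0 returns (0, (2))
H1 returns [0, (0, (2))]
H2 returns [0, (0, (2))]
= [0, (0, (2))]

Answer: (2)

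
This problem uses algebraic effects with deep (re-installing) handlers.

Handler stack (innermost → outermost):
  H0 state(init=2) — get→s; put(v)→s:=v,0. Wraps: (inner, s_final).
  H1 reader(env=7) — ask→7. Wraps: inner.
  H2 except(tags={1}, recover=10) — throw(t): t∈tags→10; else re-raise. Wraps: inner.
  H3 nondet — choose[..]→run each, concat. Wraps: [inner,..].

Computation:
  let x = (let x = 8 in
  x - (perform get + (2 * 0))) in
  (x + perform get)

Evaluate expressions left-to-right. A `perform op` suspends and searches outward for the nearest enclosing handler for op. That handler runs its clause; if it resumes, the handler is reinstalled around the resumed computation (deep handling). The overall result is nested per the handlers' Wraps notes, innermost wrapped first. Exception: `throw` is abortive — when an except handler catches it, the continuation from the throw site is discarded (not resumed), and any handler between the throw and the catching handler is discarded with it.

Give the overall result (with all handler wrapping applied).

Evaluation trace:
get @ H0 ⇒ 2
get @ H0 ⇒ 2
H0 returns (8, 2)
H1 returns (8, 2)
H2 returns (8, 2)
H3 returns [(8, 2)]
= [(8, 2)]

Answer: [(8, 2)]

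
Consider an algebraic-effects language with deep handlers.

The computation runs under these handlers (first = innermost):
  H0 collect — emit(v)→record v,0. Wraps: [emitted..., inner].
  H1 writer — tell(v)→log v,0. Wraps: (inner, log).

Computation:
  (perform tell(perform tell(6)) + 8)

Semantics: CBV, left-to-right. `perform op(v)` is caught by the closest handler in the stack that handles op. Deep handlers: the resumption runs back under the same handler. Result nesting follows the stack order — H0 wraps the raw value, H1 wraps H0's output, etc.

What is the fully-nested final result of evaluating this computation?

Evaluation trace:
tell(6) @ H1 ⇒ log+=6
tell(0) @ H1 ⇒ log+=0
H0 returns [8]
H1 returns ([8], (6, 0))
= ([8], (6, 0))

Answer: ([8], (6, 0))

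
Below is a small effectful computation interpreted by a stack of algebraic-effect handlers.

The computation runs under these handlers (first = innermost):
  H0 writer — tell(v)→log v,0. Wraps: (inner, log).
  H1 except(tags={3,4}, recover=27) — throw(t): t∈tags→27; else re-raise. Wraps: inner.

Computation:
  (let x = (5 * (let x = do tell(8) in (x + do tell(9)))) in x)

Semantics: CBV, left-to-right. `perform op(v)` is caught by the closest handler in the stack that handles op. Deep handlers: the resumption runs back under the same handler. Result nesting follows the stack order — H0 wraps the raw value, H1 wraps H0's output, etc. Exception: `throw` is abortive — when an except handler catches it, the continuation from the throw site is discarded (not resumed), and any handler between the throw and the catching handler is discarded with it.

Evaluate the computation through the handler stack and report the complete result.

Step-by-step:
tell(8) @ H0 ⇒ log+=8
tell(9) @ H0 ⇒ log+=9
H0 returns (0, (8, 9))
H1 returns (0, (8, 9))
= (0, (8, 9))

Answer: (0, (8, 9))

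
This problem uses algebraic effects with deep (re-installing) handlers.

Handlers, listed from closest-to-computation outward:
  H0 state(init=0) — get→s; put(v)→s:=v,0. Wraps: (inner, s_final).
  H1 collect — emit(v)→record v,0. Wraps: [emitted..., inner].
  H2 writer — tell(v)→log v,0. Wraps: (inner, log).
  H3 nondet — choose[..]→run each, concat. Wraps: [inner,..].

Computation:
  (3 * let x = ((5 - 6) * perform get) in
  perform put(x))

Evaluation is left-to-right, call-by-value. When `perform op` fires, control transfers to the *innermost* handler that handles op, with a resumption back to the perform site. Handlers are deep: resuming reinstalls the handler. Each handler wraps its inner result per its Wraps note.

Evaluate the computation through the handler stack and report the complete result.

Answer: [([(0, 0)], ())]

Step-by-step:
get @ H0 ⇒ 0
put(0) @ H0 ⇒ s:=0
H0 returns (0, 0)
H1 returns [(0, 0)]
H2 returns ([(0, 0)], ())
H3 returns [([(0, 0)], ())]
= [([(0, 0)], ())]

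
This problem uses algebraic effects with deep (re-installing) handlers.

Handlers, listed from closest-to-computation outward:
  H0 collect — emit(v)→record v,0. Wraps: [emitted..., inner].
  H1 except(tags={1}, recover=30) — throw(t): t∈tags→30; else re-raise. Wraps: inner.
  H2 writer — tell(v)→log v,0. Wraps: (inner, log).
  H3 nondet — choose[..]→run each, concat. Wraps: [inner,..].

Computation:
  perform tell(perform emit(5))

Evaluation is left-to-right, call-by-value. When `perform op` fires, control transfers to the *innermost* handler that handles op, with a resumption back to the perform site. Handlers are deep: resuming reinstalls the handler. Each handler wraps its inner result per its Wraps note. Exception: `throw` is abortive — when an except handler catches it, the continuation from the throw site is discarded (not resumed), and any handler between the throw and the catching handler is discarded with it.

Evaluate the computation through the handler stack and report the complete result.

Answer: [([5, 0], (0))]

Step-by-step:
emit(5) @ H0 ⇒ out+=5
tell(0) @ H2 ⇒ log+=0
H0 returns [5, 0]
H1 returns [5, 0]
H2 returns ([5, 0], (0))
H3 returns [([5, 0], (0))]
= [([5, 0], (0))]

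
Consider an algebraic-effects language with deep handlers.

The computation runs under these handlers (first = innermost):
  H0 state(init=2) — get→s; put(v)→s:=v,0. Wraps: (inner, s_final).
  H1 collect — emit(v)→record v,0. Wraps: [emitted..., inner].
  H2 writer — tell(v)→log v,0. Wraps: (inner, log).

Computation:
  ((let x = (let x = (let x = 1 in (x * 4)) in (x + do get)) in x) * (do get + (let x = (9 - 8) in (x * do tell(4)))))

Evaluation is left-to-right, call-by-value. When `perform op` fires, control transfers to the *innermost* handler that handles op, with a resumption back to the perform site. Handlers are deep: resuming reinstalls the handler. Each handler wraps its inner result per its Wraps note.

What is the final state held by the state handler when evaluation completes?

Answer: 2

Working:
get @ H0 ⇒ 2
get @ H0 ⇒ 2
tell(4) @ H2 ⇒ log+=4
H0 returns (12, 2)
H1 returns [(12, 2)]
H2 returns ([(12, 2)], (4))
= ([(12, 2)], (4))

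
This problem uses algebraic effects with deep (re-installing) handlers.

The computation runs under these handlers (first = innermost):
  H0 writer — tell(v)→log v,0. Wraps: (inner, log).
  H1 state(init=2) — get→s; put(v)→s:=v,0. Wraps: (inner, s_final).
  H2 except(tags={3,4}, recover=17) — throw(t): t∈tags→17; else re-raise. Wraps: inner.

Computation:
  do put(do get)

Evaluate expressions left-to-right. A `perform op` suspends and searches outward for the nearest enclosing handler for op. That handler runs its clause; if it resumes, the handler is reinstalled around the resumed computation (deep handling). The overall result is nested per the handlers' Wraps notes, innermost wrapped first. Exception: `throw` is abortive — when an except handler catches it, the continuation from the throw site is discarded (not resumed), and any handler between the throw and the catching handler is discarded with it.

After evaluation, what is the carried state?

Step-by-step:
get @ H1 ⇒ 2
put(2) @ H1 ⇒ s:=2
H0 returns (0, ())
H1 returns ((0, ()), 2)
H2 returns ((0, ()), 2)
= ((0, ()), 2)

Answer: 2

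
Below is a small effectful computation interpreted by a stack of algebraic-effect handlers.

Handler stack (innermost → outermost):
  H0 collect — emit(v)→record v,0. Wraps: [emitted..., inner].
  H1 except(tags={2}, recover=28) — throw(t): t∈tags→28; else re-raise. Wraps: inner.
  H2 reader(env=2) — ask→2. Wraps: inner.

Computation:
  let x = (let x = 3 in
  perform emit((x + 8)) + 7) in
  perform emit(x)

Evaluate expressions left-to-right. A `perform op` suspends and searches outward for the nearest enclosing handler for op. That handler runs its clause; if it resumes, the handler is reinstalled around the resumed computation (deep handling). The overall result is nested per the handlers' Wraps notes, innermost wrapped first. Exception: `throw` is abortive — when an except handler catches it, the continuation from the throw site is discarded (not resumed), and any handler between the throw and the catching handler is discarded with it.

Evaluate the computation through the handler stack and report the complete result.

Answer: [11, 7, 0]

Step-by-step:
emit(11) @ H0 ⇒ out+=11
emit(7) @ H0 ⇒ out+=7
H0 returns [11, 7, 0]
H1 returns [11, 7, 0]
H2 returns [11, 7, 0]
= [11, 7, 0]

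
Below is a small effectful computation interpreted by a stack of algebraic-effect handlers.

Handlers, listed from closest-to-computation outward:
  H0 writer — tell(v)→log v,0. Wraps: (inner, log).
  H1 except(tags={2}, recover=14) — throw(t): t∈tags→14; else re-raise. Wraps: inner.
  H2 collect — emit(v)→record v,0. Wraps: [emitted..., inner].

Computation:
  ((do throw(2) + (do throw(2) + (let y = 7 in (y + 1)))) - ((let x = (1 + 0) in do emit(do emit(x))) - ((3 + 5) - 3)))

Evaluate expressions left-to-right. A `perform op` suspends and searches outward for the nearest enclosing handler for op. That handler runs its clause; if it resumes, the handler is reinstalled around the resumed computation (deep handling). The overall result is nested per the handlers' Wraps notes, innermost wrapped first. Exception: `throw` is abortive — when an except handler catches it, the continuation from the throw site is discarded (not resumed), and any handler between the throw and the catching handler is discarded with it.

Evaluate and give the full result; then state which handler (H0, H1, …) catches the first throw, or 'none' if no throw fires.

Answer: [14] ; first throw caught by: H1

Step-by-step:
throw(2) @ H1 caught ⇒ 14
H2 returns [14]
= [14]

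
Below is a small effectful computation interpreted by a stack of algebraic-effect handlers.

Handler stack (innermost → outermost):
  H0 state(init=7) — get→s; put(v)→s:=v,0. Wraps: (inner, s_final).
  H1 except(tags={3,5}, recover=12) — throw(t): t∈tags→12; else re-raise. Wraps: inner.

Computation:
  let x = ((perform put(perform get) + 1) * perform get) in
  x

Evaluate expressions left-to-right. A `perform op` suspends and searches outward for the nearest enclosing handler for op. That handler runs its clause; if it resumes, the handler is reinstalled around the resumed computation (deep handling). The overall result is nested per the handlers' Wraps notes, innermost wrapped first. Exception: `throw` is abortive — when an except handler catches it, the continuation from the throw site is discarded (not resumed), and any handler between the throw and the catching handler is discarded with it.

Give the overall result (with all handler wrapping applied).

Evaluation trace:
get @ H0 ⇒ 7
put(7) @ H0 ⇒ s:=7
get @ H0 ⇒ 7
H0 returns (7, 7)
H1 returns (7, 7)
= (7, 7)

Answer: (7, 7)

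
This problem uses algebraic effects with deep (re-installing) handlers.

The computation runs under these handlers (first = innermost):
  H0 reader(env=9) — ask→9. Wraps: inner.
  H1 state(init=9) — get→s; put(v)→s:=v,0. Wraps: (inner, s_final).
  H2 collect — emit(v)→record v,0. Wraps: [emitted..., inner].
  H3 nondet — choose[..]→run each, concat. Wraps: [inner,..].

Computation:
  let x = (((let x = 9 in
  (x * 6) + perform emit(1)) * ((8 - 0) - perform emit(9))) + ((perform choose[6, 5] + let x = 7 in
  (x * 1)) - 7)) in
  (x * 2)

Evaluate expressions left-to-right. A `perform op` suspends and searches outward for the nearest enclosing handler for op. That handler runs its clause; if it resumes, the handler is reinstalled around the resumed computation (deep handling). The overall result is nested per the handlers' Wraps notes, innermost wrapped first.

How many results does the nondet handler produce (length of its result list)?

Answer: 2

Step-by-step:
emit(1) @ H2 ⇒ out+=1
emit(9) @ H2 ⇒ out+=9
choose[6, 5] @ H3
  branch[0] choose=6:
    H0 returns 876
    H1 returns (876, 9)
    H2 returns [1, 9, (876, 9)]
    H3 returns [[1, 9, (876, 9)]]
  branch[1] choose=5:
    H0 returns 874
    H1 returns (874, 9)
    H2 returns [1, 9, (874, 9)]
    H3 returns [[1, 9, (874, 9)]]
= [[1, 9, (876, 9)], [1, 9, (874, 9)]]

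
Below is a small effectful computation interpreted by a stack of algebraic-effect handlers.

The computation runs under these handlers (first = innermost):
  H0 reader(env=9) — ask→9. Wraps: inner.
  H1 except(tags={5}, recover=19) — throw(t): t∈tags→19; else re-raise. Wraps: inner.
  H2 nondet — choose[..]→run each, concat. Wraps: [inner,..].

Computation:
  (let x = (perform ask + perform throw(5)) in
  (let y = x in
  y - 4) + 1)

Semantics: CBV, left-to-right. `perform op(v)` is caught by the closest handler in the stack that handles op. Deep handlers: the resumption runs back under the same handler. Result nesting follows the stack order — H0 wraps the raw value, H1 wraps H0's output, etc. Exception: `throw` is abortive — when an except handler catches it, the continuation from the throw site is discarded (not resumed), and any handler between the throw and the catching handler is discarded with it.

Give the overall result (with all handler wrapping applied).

Answer: [19]

Working:
ask @ H0 ⇒ 9
throw(5) @ H1 caught ⇒ 19
H2 returns [19]
= [19]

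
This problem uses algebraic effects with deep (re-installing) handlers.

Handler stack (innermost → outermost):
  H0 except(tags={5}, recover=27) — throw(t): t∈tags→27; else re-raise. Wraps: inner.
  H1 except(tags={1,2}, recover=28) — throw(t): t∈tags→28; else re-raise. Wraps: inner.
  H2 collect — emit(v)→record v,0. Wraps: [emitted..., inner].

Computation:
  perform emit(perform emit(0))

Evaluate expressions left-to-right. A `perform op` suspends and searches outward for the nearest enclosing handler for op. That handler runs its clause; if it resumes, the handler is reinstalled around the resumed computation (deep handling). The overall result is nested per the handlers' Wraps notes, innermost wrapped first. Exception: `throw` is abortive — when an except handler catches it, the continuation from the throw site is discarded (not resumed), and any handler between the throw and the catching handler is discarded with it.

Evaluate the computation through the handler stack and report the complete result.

Answer: [0, 0, 0]

Evaluation trace:
emit(0) @ H2 ⇒ out+=0
emit(0) @ H2 ⇒ out+=0
H0 returns 0
H1 returns 0
H2 returns [0, 0, 0]
= [0, 0, 0]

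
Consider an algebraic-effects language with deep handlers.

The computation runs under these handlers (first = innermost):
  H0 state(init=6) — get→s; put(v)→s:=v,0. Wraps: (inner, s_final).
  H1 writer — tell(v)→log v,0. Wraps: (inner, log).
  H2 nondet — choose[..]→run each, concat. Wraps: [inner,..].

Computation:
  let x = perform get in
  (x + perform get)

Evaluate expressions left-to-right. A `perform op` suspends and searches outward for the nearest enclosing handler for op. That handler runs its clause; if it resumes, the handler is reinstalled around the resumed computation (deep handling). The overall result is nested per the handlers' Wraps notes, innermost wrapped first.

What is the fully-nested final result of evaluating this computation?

Evaluation trace:
get @ H0 ⇒ 6
get @ H0 ⇒ 6
H0 returns (12, 6)
H1 returns ((12, 6), ())
H2 returns [((12, 6), ())]
= [((12, 6), ())]

Answer: [((12, 6), ())]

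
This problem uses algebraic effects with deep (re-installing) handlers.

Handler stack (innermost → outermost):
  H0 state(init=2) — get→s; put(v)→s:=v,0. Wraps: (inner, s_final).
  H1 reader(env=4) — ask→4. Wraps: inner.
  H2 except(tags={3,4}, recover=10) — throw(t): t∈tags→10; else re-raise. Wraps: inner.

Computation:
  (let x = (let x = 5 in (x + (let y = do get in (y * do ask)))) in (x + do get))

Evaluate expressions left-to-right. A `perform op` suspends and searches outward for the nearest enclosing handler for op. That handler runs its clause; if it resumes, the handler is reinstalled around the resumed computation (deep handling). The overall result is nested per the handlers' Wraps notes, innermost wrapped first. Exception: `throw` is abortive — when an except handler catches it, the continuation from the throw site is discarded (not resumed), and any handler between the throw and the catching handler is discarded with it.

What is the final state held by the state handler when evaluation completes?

Answer: 2

Step-by-step:
get @ H0 ⇒ 2
ask @ H1 ⇒ 4
get @ H0 ⇒ 2
H0 returns (15, 2)
H1 returns (15, 2)
H2 returns (15, 2)
= (15, 2)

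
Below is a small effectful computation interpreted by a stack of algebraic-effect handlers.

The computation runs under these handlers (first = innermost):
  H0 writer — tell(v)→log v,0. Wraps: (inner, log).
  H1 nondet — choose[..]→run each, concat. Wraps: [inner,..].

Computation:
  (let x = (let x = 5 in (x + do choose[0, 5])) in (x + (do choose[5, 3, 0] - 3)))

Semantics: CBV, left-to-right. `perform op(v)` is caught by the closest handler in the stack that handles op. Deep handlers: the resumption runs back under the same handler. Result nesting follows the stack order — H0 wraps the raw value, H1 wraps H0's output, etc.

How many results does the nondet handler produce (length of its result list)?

Working:
choose[0, 5] @ H1
  branch[0] choose=0:
    choose[5, 3, 0] @ H1
      branch[0] choose=5:
        H0 returns (7, ())
        H1 returns [(7, ())]
      branch[1] choose=3:
        H0 returns (5, ())
        H1 returns [(5, ())]
      branch[2] choose=0:
        H0 returns (2, ())
        H1 returns [(2, ())]
  branch[1] choose=5:
    choose[5, 3, 0] @ H1
      branch[0] choose=5:
        H0 returns (12, ())
        H1 returns [(12, ())]
      branch[1] choose=3:
        H0 returns (10, ())
        H1 returns [(10, ())]
      branch[2] choose=0:
        H0 returns (7, ())
        H1 returns [(7, ())]
= [(7, ()), (5, ()), (2, ()), (12, ()), (10, ()), (7, ())]

Answer: 6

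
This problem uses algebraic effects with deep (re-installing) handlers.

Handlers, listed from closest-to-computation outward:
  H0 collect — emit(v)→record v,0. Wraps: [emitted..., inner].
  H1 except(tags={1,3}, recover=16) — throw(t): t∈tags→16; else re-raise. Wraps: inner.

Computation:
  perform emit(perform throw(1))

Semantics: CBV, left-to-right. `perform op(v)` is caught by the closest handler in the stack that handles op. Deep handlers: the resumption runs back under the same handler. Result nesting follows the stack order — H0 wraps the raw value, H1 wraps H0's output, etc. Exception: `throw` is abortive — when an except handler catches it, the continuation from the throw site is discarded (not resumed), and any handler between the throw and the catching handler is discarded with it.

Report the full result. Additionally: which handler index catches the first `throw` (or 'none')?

Evaluation trace:
throw(1) @ H1 caught ⇒ 16
= 16

Answer: 16 ; first throw caught by: H1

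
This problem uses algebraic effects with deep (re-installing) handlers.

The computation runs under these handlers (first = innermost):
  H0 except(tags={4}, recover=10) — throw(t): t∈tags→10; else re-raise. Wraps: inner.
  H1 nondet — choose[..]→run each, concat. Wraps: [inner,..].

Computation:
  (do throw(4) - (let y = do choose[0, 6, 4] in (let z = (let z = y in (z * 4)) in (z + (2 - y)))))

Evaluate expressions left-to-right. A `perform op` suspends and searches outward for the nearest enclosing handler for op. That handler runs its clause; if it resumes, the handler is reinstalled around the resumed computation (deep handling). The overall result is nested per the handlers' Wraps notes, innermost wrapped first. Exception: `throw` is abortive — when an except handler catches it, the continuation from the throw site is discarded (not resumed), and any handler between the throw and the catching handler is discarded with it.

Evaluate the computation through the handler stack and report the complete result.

Step-by-step:
throw(4) @ H0 caught ⇒ 10
H1 returns [10]
= [10]

Answer: [10]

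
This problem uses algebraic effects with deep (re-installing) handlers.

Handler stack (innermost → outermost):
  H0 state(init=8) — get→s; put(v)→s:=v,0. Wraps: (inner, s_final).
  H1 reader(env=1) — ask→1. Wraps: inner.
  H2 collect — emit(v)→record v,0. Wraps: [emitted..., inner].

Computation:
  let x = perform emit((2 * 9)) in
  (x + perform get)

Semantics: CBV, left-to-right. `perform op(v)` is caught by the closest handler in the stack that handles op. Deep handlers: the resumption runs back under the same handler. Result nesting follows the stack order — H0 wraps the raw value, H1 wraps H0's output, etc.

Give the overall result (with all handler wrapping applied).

Answer: [18, (8, 8)]

Working:
emit(18) @ H2 ⇒ out+=18
get @ H0 ⇒ 8
H0 returns (8, 8)
H1 returns (8, 8)
H2 returns [18, (8, 8)]
= [18, (8, 8)]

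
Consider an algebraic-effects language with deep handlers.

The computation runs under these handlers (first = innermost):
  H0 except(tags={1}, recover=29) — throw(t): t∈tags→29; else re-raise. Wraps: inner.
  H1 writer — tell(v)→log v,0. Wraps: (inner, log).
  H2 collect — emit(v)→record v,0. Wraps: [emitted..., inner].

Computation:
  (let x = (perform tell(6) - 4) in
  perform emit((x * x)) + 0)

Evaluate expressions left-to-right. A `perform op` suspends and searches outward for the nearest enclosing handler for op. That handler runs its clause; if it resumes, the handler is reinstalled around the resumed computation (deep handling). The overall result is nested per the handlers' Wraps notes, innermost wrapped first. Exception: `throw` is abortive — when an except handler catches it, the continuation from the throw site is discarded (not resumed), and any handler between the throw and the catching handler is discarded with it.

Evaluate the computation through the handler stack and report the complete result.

Answer: [16, (0, (6))]

Evaluation trace:
tell(6) @ H1 ⇒ log+=6
emit(16) @ H2 ⇒ out+=16
H0 returns 0
H1 returns (0, (6))
H2 returns [16, (0, (6))]
= [16, (0, (6))]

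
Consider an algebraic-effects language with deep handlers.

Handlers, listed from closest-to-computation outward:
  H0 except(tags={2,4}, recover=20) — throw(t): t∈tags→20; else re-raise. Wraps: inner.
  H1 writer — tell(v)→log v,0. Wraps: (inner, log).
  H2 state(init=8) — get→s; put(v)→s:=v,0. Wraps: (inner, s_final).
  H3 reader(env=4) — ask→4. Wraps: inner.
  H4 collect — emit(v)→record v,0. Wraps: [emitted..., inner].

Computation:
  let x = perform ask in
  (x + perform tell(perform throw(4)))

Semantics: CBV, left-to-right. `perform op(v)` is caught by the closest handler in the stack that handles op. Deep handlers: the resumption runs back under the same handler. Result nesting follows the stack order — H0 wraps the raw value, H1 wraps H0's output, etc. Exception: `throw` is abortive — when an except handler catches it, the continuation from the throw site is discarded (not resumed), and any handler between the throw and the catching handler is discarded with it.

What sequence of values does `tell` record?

Working:
ask @ H3 ⇒ 4
throw(4) @ H0 caught ⇒ 20
H1 returns (20, ())
H2 returns ((20, ()), 8)
H3 returns ((20, ()), 8)
H4 returns [((20, ()), 8)]
= [((20, ()), 8)]

Answer: ()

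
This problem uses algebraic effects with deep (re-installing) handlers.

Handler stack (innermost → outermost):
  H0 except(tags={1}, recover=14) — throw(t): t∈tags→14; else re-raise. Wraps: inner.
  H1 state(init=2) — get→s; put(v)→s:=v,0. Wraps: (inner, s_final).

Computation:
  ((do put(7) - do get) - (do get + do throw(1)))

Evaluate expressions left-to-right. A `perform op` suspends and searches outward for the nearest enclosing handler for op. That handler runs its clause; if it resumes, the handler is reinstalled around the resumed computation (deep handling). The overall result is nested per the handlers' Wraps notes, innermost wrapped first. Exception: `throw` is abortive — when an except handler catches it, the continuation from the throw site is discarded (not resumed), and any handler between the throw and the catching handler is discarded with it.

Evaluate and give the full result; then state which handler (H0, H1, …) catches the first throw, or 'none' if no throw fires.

Evaluation trace:
put(7) @ H1 ⇒ s:=7
get @ H1 ⇒ 7
get @ H1 ⇒ 7
throw(1) @ H0 caught ⇒ 14
H1 returns (14, 7)
= (14, 7)

Answer: (14, 7) ; first throw caught by: H0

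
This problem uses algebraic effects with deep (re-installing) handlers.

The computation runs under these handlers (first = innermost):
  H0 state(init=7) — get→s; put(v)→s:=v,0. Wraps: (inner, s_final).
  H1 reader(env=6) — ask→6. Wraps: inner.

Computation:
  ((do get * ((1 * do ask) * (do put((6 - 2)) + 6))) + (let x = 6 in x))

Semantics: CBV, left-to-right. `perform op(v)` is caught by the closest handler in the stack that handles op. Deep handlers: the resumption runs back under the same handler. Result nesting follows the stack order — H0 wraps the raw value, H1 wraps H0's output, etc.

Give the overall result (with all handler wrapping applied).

Step-by-step:
get @ H0 ⇒ 7
ask @ H1 ⇒ 6
put(4) @ H0 ⇒ s:=4
H0 returns (258, 4)
H1 returns (258, 4)
= (258, 4)

Answer: (258, 4)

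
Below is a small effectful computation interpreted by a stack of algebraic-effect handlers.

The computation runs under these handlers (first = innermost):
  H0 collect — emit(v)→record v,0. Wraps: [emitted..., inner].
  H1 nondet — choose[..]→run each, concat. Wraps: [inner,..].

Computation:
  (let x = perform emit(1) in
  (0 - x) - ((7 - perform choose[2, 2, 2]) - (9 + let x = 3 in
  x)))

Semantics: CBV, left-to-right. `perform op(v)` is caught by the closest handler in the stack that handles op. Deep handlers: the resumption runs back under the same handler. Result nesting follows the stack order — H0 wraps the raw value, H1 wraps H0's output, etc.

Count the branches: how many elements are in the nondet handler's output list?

Step-by-step:
emit(1) @ H0 ⇒ out+=1
choose[2, 2, 2] @ H1
  branch[0] choose=2:
    H0 returns [1, 7]
    H1 returns [[1, 7]]
  branch[1] choose=2:
    H0 returns [1, 7]
    H1 returns [[1, 7]]
  branch[2] choose=2:
    H0 returns [1, 7]
    H1 returns [[1, 7]]
= [[1, 7], [1, 7], [1, 7]]

Answer: 3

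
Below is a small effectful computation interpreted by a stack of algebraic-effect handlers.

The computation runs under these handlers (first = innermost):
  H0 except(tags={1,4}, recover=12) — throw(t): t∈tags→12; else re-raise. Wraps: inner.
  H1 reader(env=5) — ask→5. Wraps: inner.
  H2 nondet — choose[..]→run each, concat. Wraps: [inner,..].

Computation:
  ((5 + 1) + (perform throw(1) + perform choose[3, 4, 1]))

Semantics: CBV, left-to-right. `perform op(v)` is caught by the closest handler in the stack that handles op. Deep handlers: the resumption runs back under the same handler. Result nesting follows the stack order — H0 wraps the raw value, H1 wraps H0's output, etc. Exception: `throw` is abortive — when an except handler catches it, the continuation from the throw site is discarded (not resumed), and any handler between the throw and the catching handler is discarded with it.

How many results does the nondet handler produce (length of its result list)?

Answer: 1

Evaluation trace:
throw(1) @ H0 caught ⇒ 12
H1 returns 12
H2 returns [12]
= [12]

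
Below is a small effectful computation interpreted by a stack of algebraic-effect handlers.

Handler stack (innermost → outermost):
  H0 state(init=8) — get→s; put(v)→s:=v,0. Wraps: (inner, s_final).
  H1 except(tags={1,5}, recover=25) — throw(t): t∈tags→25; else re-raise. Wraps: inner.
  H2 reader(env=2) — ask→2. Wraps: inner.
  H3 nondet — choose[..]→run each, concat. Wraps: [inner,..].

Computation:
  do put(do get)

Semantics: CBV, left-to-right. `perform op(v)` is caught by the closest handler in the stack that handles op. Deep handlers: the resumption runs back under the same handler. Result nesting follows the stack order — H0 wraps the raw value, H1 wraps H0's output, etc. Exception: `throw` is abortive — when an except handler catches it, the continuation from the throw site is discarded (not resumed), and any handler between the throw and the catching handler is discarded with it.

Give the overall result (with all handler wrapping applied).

Working:
get @ H0 ⇒ 8
put(8) @ H0 ⇒ s:=8
H0 returns (0, 8)
H1 returns (0, 8)
H2 returns (0, 8)
H3 returns [(0, 8)]
= [(0, 8)]

Answer: [(0, 8)]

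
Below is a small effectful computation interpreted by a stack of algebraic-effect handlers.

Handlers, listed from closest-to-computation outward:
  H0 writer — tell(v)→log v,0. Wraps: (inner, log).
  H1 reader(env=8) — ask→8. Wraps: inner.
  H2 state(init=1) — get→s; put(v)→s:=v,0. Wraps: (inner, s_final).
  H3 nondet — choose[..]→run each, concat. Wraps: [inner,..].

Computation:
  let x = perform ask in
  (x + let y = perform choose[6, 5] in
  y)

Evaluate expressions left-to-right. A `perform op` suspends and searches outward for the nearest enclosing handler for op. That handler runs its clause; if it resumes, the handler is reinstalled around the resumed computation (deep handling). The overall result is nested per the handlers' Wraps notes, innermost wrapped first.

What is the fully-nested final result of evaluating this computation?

Answer: [((14, ()), 1), ((13, ()), 1)]

Step-by-step:
ask @ H1 ⇒ 8
choose[6, 5] @ H3
  branch[0] choose=6:
    H0 returns (14, ())
    H1 returns (14, ())
    H2 returns ((14, ()), 1)
    H3 returns [((14, ()), 1)]
  branch[1] choose=5:
    H0 returns (13, ())
    H1 returns (13, ())
    H2 returns ((13, ()), 1)
    H3 returns [((13, ()), 1)]
= [((14, ()), 1), ((13, ()), 1)]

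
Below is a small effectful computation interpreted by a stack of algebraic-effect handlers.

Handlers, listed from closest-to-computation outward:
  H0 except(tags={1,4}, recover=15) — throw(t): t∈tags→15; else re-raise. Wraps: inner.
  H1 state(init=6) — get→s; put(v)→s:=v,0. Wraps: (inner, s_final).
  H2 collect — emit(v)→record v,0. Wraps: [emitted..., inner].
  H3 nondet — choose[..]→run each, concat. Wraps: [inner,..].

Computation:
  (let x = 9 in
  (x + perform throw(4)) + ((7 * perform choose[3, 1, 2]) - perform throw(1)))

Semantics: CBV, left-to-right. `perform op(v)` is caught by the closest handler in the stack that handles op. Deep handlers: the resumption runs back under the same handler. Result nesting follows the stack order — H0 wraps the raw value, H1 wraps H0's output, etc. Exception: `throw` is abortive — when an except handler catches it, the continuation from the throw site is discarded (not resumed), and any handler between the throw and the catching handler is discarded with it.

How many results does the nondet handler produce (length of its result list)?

Answer: 1

Working:
throw(4) @ H0 caught ⇒ 15
H1 returns (15, 6)
H2 returns [(15, 6)]
H3 returns [[(15, 6)]]
= [[(15, 6)]]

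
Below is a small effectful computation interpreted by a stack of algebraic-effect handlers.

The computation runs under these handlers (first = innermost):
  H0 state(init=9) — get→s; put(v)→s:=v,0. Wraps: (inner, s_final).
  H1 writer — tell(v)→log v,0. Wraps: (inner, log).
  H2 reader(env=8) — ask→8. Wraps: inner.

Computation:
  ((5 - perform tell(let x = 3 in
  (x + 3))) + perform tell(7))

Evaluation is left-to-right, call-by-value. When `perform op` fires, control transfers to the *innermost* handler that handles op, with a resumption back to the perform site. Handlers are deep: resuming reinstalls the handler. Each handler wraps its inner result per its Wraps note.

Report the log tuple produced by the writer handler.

Answer: (6, 7)

Evaluation trace:
tell(6) @ H1 ⇒ log+=6
tell(7) @ H1 ⇒ log+=7
H0 returns (5, 9)
H1 returns ((5, 9), (6, 7))
H2 returns ((5, 9), (6, 7))
= ((5, 9), (6, 7))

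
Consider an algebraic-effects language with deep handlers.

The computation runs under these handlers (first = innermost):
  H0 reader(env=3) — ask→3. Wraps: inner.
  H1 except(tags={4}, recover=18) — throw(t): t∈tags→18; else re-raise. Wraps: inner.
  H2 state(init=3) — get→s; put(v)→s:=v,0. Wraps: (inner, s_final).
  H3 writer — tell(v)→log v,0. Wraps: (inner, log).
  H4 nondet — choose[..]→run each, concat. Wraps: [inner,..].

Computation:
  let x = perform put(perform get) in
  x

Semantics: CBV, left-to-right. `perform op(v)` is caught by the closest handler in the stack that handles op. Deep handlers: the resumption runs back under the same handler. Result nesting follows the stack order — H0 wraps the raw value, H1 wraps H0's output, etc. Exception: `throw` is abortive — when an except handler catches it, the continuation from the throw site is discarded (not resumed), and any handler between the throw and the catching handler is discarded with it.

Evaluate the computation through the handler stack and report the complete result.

Answer: [((0, 3), ())]

Step-by-step:
get @ H2 ⇒ 3
put(3) @ H2 ⇒ s:=3
H0 returns 0
H1 returns 0
H2 returns (0, 3)
H3 returns ((0, 3), ())
H4 returns [((0, 3), ())]
= [((0, 3), ())]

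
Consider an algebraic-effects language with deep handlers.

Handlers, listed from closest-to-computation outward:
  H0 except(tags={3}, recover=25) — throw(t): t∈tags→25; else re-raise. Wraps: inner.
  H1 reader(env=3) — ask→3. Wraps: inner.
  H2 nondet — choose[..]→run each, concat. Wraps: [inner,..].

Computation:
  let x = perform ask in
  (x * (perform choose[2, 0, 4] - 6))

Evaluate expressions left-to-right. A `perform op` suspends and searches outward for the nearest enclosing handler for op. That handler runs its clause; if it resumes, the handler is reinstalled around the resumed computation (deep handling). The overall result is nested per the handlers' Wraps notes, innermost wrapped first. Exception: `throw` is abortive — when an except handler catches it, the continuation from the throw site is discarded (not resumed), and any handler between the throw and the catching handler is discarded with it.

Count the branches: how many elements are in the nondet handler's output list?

Answer: 3

Evaluation trace:
ask @ H1 ⇒ 3
choose[2, 0, 4] @ H2
  branch[0] choose=2:
    H0 returns -12
    H1 returns -12
    H2 returns [-12]
  branch[1] choose=0:
    H0 returns -18
    H1 returns -18
    H2 returns [-18]
  branch[2] choose=4:
    H0 returns -6
    H1 returns -6
    H2 returns [-6]
= [-12, -18, -6]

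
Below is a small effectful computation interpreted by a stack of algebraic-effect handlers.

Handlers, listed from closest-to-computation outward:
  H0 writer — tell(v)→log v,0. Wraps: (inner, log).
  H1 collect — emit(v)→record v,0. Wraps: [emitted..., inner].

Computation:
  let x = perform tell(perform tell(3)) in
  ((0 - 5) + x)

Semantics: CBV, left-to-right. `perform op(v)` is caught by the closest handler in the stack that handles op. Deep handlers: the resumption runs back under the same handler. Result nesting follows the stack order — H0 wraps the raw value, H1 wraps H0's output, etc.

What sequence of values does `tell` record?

Evaluation trace:
tell(3) @ H0 ⇒ log+=3
tell(0) @ H0 ⇒ log+=0
H0 returns (-5, (3, 0))
H1 returns [(-5, (3, 0))]
= [(-5, (3, 0))]

Answer: (3, 0)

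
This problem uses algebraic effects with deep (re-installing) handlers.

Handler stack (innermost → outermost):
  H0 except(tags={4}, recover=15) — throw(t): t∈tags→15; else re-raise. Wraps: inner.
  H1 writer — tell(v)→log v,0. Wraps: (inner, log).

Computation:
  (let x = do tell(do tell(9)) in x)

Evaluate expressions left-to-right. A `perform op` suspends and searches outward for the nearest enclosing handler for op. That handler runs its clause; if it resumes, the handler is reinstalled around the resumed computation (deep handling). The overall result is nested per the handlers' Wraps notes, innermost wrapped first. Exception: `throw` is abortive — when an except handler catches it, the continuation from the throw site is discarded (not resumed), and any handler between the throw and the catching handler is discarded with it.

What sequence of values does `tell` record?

Working:
tell(9) @ H1 ⇒ log+=9
tell(0) @ H1 ⇒ log+=0
H0 returns 0
H1 returns (0, (9, 0))
= (0, (9, 0))

Answer: (9, 0)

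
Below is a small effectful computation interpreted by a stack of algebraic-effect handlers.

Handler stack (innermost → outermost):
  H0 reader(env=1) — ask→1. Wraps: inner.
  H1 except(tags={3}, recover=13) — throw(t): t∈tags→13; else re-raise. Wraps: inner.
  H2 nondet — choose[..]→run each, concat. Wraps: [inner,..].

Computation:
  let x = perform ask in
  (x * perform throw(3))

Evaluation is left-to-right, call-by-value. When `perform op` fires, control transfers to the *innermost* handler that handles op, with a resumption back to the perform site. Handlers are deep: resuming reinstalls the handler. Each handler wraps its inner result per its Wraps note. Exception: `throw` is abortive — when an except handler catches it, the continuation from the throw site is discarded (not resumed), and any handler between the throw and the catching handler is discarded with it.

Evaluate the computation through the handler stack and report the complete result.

Answer: [13]

Evaluation trace:
ask @ H0 ⇒ 1
throw(3) @ H1 caught ⇒ 13
H2 returns [13]
= [13]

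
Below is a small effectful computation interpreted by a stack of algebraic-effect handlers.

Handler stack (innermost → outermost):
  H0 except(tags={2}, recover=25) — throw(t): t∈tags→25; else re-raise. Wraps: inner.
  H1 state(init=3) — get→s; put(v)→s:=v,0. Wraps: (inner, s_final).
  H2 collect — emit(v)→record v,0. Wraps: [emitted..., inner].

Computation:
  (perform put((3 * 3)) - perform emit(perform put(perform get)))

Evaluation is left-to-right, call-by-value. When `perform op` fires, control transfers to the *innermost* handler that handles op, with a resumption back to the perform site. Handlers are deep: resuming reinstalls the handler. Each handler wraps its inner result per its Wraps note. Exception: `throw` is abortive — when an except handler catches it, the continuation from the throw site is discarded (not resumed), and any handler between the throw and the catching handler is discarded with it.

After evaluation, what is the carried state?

Answer: 9

Step-by-step:
put(9) @ H1 ⇒ s:=9
get @ H1 ⇒ 9
put(9) @ H1 ⇒ s:=9
emit(0) @ H2 ⇒ out+=0
H0 returns 0
H1 returns (0, 9)
H2 returns [0, (0, 9)]
= [0, (0, 9)]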